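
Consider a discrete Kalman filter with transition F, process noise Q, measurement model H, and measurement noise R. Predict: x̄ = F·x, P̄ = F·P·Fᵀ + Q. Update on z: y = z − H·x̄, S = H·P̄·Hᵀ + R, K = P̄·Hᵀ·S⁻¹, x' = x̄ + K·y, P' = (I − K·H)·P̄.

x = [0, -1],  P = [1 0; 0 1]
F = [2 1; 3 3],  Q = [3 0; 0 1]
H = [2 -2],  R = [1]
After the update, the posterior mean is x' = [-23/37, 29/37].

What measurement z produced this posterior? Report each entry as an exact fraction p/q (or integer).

z = [-3]

x̄ = F·x = [-1, -3]
P̄ = F·P·Fᵀ + Q = [8 9; 9 19]
S = H·P̄·Hᵀ + R = [37]
K = P̄·Hᵀ·S⁻¹ = [-2/37; -20/37]
x' − x̄ = [14/37, 140/37] = K·y
y = (KᵀK)⁻¹·Kᵀ·(x' − x̄) = [-7]
z = y + H·x̄ = [-7] + [4] = [-3]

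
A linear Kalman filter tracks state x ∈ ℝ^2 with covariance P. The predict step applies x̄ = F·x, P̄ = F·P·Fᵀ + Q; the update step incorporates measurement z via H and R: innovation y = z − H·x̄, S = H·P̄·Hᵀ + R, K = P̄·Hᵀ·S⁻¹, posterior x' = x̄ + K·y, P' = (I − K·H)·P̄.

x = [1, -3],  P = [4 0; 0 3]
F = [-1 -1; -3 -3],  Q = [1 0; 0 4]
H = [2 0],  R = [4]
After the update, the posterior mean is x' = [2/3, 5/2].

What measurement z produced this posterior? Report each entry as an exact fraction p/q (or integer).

x̄ = F·x = [2, 6]
P̄ = F·P·Fᵀ + Q = [8 21; 21 67]
S = H·P̄·Hᵀ + R = [36]
K = P̄·Hᵀ·S⁻¹ = [4/9; 7/6]
x' − x̄ = [-4/3, -7/2] = K·y
y = (KᵀK)⁻¹·Kᵀ·(x' − x̄) = [-3]
z = y + H·x̄ = [-3] + [4] = [1]

z = [1]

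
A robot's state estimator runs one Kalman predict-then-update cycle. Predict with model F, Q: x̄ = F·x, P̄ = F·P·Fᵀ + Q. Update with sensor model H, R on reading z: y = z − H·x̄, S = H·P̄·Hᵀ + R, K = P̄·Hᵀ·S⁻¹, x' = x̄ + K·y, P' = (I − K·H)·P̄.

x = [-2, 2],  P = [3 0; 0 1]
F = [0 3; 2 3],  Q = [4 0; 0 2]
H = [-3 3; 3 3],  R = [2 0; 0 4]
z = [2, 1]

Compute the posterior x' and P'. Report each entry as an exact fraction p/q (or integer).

x̄ = F·x = [6, 2]
P̄ = F·P·Fᵀ + Q = [13 9; 9 23]
y = z − H·x̄ = [14, -23]
S = H·P̄·Hᵀ + R = [164 90; 90 490]
K = P̄·Hᵀ·S⁻¹ = [-591/3613 2976/18065; 597/3613 2991/18065]
x' = x̄ + K·y = [-1428/18065, 9127/18065]
P' = (I − K·H)·P̄ = [2969/18065 999/18065; 999/18065 2989/18065]

x' = [-1428/18065, 9127/18065]
P' = [2969/18065 999/18065; 999/18065 2989/18065]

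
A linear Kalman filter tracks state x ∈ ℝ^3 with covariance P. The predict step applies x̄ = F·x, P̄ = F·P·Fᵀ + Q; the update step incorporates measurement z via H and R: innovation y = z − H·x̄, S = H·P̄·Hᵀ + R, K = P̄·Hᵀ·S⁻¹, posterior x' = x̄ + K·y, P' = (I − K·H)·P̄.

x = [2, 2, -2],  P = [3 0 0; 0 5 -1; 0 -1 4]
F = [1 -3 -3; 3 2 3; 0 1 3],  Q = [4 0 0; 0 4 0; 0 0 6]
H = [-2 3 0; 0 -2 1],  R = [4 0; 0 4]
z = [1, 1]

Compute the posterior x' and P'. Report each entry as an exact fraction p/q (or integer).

x' = [-93804/52085, -47973/52085, -75893/52085]
P' = [660653/104170 198153/52085 299748/52085; 198153/52085 140366/52085 215216/52085; 299748/52085 215216/52085 496036/52085]

x̄ = F·x = [2, 4, -4]
P̄ = F·P·Fᵀ + Q = [70 -42 -39; -42 75 37; -39 37 41]
y = z − H·x̄ = [-7, 13]
S = H·P̄·Hᵀ + R = [1463 -429; -429 197]
K = P̄·Hᵀ·S⁻¹ = [-33097/104170 -4389/9470; 6198/52085 -1489/4735; 11538/52085 1491/4735]
x' = x̄ + K·y = [-93804/52085, -47973/52085, -75893/52085]
P' = (I − K·H)·P̄ = [660653/104170 198153/52085 299748/52085; 198153/52085 140366/52085 215216/52085; 299748/52085 215216/52085 496036/52085]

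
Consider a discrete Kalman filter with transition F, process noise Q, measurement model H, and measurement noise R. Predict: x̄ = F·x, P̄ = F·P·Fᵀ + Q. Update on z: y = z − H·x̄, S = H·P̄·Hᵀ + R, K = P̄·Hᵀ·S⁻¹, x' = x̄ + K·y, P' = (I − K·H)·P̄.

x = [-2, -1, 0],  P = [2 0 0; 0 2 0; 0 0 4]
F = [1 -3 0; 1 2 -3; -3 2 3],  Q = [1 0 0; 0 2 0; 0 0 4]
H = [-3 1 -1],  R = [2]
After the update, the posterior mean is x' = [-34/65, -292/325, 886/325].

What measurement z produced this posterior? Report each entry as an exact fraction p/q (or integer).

x̄ = F·x = [1, -4, 4]
P̄ = F·P·Fᵀ + Q = [21 -10 -18; -10 48 -34; -18 -34 66]
S = H·P̄·Hᵀ + R = [325]
K = P̄·Hᵀ·S⁻¹ = [-11/65; 112/325; -46/325]
x' − x̄ = [-99/65, 1008/325, -414/325] = K·y
y = (KᵀK)⁻¹·Kᵀ·(x' − x̄) = [9]
z = y + H·x̄ = [9] + [-11] = [-2]

z = [-2]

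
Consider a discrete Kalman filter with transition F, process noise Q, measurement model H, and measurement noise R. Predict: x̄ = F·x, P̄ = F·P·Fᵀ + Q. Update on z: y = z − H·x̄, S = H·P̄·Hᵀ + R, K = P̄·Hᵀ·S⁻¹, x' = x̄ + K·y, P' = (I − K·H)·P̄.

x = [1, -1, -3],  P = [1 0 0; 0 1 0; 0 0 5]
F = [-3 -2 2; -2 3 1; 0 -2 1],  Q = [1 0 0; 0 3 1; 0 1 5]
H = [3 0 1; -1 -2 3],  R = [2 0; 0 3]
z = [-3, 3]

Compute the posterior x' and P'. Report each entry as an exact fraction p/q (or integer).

x' = [-31921/41177, -98101/41177, -31489/41177]
P' = [16138/41177 -42554/41177 -24962/41177; -42554/41177 236935/41177 133336/41177; -24962/41177 133336/41177 86478/41177]

x̄ = F·x = [-7, -8, -1]
P̄ = F·P·Fᵀ + Q = [34 10 14; 10 21 0; 14 0 14]
y = z − H·x̄ = [19, -17]
S = H·P̄·Hᵀ + R = [406 -8; -8 203]
K = P̄·Hᵀ·S⁻¹ = [11726/41177 -1972/41177; 2837/41177 -10436/41177; 5796/41177 5908/41177]
x' = x̄ + K·y = [-31921/41177, -98101/41177, -31489/41177]
P' = (I − K·H)·P̄ = [16138/41177 -42554/41177 -24962/41177; -42554/41177 236935/41177 133336/41177; -24962/41177 133336/41177 86478/41177]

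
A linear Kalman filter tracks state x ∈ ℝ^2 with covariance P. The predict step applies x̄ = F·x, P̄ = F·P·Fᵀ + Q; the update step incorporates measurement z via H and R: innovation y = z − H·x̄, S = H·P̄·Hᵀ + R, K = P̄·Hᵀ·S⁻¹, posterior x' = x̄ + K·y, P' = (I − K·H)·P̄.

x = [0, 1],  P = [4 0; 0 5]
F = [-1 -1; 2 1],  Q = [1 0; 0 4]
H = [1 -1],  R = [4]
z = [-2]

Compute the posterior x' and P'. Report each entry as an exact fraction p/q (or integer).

x̄ = F·x = [-1, 1]
P̄ = F·P·Fᵀ + Q = [10 -13; -13 25]
y = z − H·x̄ = [0]
S = H·P̄·Hᵀ + R = [65]
K = P̄·Hᵀ·S⁻¹ = [23/65; -38/65]
x' = x̄ + K·y = [-1, 1]
P' = (I − K·H)·P̄ = [121/65 29/65; 29/65 181/65]

x' = [-1, 1]
P' = [121/65 29/65; 29/65 181/65]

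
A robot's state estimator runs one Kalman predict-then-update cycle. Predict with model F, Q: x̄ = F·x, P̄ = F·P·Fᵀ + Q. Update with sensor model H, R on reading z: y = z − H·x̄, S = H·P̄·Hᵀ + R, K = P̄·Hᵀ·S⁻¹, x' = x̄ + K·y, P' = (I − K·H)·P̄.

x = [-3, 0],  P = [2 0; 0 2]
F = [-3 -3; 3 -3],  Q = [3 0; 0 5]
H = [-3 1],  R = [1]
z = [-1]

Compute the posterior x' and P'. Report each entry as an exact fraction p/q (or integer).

x̄ = F·x = [9, -9]
P̄ = F·P·Fᵀ + Q = [39 0; 0 41]
y = z − H·x̄ = [35]
S = H·P̄·Hᵀ + R = [393]
K = P̄·Hᵀ·S⁻¹ = [-39/131; 41/393]
x' = x̄ + K·y = [-186/131, -2102/393]
P' = (I − K·H)·P̄ = [546/131 1599/131; 1599/131 14432/393]

x' = [-186/131, -2102/393]
P' = [546/131 1599/131; 1599/131 14432/393]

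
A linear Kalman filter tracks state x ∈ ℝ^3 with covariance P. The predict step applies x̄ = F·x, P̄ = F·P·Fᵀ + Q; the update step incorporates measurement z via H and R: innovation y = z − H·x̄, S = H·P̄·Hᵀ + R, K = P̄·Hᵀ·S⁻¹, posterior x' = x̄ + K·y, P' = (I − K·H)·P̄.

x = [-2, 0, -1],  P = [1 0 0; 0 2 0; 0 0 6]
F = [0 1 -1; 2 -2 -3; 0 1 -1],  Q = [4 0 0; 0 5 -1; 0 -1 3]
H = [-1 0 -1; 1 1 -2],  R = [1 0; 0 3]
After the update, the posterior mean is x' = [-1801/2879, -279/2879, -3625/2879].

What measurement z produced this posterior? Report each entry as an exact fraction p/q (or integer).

x̄ = F·x = [1, -1, 1]
P̄ = F·P·Fᵀ + Q = [12 14 8; 14 71 13; 8 13 11]
S = H·P̄·Hᵀ + R = [40 -9; -9 74]
K = P̄·Hᵀ·S⁻¹ = [-1390/2879 220/2879; -1467/2879 2117/2879; -1415/2879 -211/2879]
x' − x̄ = [-4680/2879, 2600/2879, -6504/2879] = K·y
y = (KᵀK)⁻¹·Kᵀ·(x' − x̄) = [4, 4]
z = y + H·x̄ = [4, 4] + [-2, -2] = [2, 2]

z = [2, 2]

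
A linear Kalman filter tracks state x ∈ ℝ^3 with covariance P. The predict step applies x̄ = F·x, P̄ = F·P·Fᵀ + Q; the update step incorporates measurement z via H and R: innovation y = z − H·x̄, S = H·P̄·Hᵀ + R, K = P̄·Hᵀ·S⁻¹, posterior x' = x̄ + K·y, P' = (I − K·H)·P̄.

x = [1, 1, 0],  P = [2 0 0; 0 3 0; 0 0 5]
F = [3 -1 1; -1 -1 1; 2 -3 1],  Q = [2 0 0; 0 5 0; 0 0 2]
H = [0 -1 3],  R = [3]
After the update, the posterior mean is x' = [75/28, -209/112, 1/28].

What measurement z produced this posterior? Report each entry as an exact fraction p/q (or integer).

z = [2]

x̄ = F·x = [2, -2, -1]
P̄ = F·P·Fᵀ + Q = [28 2 26; 2 15 10; 26 10 42]
S = H·P̄·Hᵀ + R = [336]
K = P̄·Hᵀ·S⁻¹ = [19/84; 5/112; 29/84]
x' − x̄ = [19/28, 15/112, 29/28] = K·y
y = (KᵀK)⁻¹·Kᵀ·(x' − x̄) = [3]
z = y + H·x̄ = [3] + [-1] = [2]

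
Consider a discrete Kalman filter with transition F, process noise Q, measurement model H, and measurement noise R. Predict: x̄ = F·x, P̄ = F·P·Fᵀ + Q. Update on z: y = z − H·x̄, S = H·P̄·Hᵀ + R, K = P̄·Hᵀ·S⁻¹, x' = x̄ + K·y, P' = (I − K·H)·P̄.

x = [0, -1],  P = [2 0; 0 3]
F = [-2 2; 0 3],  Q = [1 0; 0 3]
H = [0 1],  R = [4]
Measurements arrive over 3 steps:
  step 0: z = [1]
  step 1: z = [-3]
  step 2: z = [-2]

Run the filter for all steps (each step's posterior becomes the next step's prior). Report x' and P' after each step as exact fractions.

step 0: x' = [2/17, 9/17], P' = [195/17 36/17; 36/17 60/17]
step 1: x' = [-118/659, -1665/659], P' = [27815/659 576/659; 576/659 2364/659]
step 2: x' = [-61690/25889, -66486/25889], P' = [4412581/25889 42912/25889; 42912/25889 93012/25889]

step 0: x̄ = F·x = [-2, -3]
step 0: P̄ = F·P·Fᵀ + Q = [21 18; 18 30]
step 0: y = z − H·x̄ = [4]
step 0: S = H·P̄·Hᵀ + R = [34]
step 0: K = P̄·Hᵀ·S⁻¹ = [9/17; 15/17]
step 0: x' = x̄ + K·y = [2/17, 9/17]
step 0: P' = (I − K·H)·P̄ = [195/17 36/17; 36/17 60/17]
step 1: x̄ = F·x = [14/17, 27/17]
step 1: P̄ = F·P·Fᵀ + Q = [749/17 144/17; 144/17 591/17]
step 1: y = z − H·x̄ = [-78/17]
step 1: S = H·P̄·Hᵀ + R = [659/17]
step 1: K = P̄·Hᵀ·S⁻¹ = [144/659; 591/659]
step 1: x' = x̄ + K·y = [-118/659, -1665/659]
step 1: P' = (I − K·H)·P̄ = [27815/659 576/659; 576/659 2364/659]
step 2: x̄ = F·x = [-3094/659, -4995/659]
step 2: P̄ = F·P·Fᵀ + Q = [116767/659 10728/659; 10728/659 23253/659]
step 2: y = z − H·x̄ = [3677/659]
step 2: S = H·P̄·Hᵀ + R = [25889/659]
step 2: K = P̄·Hᵀ·S⁻¹ = [10728/25889; 23253/25889]
step 2: x' = x̄ + K·y = [-61690/25889, -66486/25889]
step 2: P' = (I − K·H)·P̄ = [4412581/25889 42912/25889; 42912/25889 93012/25889]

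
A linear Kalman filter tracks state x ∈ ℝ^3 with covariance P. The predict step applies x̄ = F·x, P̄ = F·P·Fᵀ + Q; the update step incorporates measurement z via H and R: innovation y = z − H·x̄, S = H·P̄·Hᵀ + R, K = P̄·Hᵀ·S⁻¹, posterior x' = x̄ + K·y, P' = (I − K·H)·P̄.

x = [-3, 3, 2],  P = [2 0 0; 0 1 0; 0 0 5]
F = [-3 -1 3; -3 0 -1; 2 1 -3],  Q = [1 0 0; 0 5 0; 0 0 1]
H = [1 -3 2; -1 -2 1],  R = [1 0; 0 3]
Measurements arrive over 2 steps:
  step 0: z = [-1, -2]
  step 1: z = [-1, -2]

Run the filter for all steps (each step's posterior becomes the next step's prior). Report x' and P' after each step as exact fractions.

step 0: x̄ = F·x = [12, 7, -9]
step 0: P̄ = F·P·Fᵀ + Q = [65 3 -58; 3 28 3; -58 3 55]
step 0: y = z − H·x̄ = [26, 33]
step 0: S = H·P̄·Hᵀ + R = [252 253; 253 351]
step 0: K = P̄·Hᵀ·S⁻¹ = [11577/24443 -17328/24443; -12157/24443 4863/24443; -11978/24443 16085/24443]
step 0: x' = x̄ + K·y = [22494/24443, 15498/24443, -610/24443]
step 0: P' = (I − K·H)·P̄ = [48103/24443 -28764/24443 -61409/24443; -28764/24443 44957/24443 75739/24443; -61409/24443 75739/24443 138324/24443]
step 1: x̄ = F·x = [-84810/24443, -66872/24443, 62316/24443]
step 1: P̄ = F·P·Fᵀ + Q = [2225587/24443 375856/24443 -1901372/24443; 375856/24443 325012/24443 -292956/24443; -1901372/24443 -292956/24443 1674146/24443]
step 1: y = z − H·x̄ = [-264881/24443, -329756/24443]
step 1: S = H·P̄·Hᵀ + R = [5526570/24443 7400697/24443; 7400697/24443 11751102/24443]
step 1: K = P̄·Hᵀ·S⁻¹ = [58940753/138730539 -94716505/138730539; -18936716/46243513 20208476/138730539; -47278846/138730539 26301472/46243513]
step 1: x' = x̄ + K·y = [157726679/138730539, -36539132/138730539, -198453722/138730539]
step 1: P' = (I − K·H)·P̄ = [248936141/138730539 -119568640/138730539 -91450218/46243513; -119568640/138730539 60214972/46243513 302346620/138730539; -91450218/46243513 302346620/138730539 567055834/138730539]

step 0: x' = [22494/24443, 15498/24443, -610/24443], P' = [48103/24443 -28764/24443 -61409/24443; -28764/24443 44957/24443 75739/24443; -61409/24443 75739/24443 138324/24443]
step 1: x' = [157726679/138730539, -36539132/138730539, -198453722/138730539], P' = [248936141/138730539 -119568640/138730539 -91450218/46243513; -119568640/138730539 60214972/46243513 302346620/138730539; -91450218/46243513 302346620/138730539 567055834/138730539]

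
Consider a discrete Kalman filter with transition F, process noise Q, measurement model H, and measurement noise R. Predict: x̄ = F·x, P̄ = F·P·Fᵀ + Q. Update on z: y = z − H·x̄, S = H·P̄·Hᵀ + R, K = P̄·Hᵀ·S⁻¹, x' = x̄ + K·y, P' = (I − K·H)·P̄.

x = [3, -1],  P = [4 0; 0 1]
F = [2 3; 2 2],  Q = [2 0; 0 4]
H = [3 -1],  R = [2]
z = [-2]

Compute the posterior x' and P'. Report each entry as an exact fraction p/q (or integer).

x̄ = F·x = [3, 4]
P̄ = F·P·Fᵀ + Q = [27 22; 22 24]
y = z − H·x̄ = [-7]
S = H·P̄·Hᵀ + R = [137]
K = P̄·Hᵀ·S⁻¹ = [59/137; 42/137]
x' = x̄ + K·y = [-2/137, 254/137]
P' = (I − K·H)·P̄ = [218/137 536/137; 536/137 1524/137]

x' = [-2/137, 254/137]
P' = [218/137 536/137; 536/137 1524/137]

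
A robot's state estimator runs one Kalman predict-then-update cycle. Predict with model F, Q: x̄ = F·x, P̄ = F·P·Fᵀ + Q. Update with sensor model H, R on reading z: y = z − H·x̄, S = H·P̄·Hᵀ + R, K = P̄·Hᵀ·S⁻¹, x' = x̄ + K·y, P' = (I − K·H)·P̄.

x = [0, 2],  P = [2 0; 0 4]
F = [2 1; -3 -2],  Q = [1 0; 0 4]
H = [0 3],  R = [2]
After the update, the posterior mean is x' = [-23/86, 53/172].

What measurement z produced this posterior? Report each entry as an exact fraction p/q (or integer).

x̄ = F·x = [2, -4]
P̄ = F·P·Fᵀ + Q = [13 -20; -20 38]
S = H·P̄·Hᵀ + R = [344]
K = P̄·Hᵀ·S⁻¹ = [-15/86; 57/172]
x' − x̄ = [-195/86, 741/172] = K·y
y = (KᵀK)⁻¹·Kᵀ·(x' − x̄) = [13]
z = y + H·x̄ = [13] + [-12] = [1]

z = [1]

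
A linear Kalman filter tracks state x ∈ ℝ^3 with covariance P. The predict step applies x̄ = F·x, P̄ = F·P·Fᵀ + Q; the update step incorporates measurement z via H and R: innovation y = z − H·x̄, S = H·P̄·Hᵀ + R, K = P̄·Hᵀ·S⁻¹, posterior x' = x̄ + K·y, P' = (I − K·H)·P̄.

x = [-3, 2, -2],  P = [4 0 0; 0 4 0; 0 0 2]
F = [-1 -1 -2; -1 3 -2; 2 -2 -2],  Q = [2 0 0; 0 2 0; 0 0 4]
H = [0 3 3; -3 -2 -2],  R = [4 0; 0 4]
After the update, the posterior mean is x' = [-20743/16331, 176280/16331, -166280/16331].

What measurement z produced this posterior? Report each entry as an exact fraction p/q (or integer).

z = [2, 3]

x̄ = F·x = [5, 13, -6]
P̄ = F·P·Fᵀ + Q = [18 0 8; 0 50 -24; 8 -24 44]
S = H·P̄·Hᵀ + R = [418 -348; -348 446]
K = P̄·Hᵀ·S⁻¹ = [-3414/16331 -5227/16331; 4173/16331 1352/16331; 1122/16331 -1468/16331]
x' − x̄ = [-102398/16331, -36023/16331, -68294/16331] = K·y
y = (KᵀK)⁻¹·Kᵀ·(x' − x̄) = [-19, 32]
z = y + H·x̄ = [-19, 32] + [21, -29] = [2, 3]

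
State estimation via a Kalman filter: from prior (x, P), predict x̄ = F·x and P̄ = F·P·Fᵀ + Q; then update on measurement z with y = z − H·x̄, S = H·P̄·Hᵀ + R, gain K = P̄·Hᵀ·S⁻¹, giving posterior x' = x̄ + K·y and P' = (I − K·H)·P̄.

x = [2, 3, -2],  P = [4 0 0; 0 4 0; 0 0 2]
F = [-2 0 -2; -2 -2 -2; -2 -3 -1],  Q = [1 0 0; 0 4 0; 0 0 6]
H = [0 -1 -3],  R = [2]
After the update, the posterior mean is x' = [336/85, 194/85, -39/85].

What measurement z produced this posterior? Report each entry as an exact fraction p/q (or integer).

x̄ = F·x = [0, -6, -11]
P̄ = F·P·Fᵀ + Q = [25 24 20; 24 44 44; 20 44 60]
S = H·P̄·Hᵀ + R = [850]
K = P̄·Hᵀ·S⁻¹ = [-42/425; -88/425; -112/425]
x' − x̄ = [336/85, 704/85, 896/85] = K·y
y = (KᵀK)⁻¹·Kᵀ·(x' − x̄) = [-40]
z = y + H·x̄ = [-40] + [39] = [-1]

z = [-1]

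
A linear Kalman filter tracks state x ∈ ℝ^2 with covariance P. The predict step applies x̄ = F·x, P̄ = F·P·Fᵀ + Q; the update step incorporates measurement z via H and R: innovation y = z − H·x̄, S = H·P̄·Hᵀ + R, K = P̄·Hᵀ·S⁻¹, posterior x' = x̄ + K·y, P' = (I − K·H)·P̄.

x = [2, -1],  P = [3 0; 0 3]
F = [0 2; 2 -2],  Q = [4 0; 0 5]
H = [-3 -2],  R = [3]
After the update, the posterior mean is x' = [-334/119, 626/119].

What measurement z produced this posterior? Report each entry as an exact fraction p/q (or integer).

z = [-2]

x̄ = F·x = [-2, 6]
P̄ = F·P·Fᵀ + Q = [16 -12; -12 29]
S = H·P̄·Hᵀ + R = [119]
K = P̄·Hᵀ·S⁻¹ = [-24/119; -22/119]
x' − x̄ = [-96/119, -88/119] = K·y
y = (KᵀK)⁻¹·Kᵀ·(x' − x̄) = [4]
z = y + H·x̄ = [4] + [-6] = [-2]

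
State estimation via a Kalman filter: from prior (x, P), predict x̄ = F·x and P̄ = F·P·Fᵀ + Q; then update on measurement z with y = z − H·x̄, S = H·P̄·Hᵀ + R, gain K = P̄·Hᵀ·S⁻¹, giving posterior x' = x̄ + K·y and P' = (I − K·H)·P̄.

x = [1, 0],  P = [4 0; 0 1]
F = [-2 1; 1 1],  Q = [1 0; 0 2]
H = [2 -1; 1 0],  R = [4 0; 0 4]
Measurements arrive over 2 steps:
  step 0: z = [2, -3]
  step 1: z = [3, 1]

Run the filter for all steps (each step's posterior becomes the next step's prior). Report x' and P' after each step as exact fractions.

step 0: x' = [-131/593, -660/593], P' = [596/593 504/593; 504/593 1652/593]
step 1: x' = [1371/2935, -90691/49895], P' = [3532/2935 4584/2935; 4584/2935 231236/49895]

step 0: x̄ = F·x = [-2, 1]
step 0: P̄ = F·P·Fᵀ + Q = [18 -7; -7 7]
step 0: y = z − H·x̄ = [7, -1]
step 0: S = H·P̄·Hᵀ + R = [111 43; 43 22]
step 0: K = P̄·Hᵀ·S⁻¹ = [172/593 149/593; -161/593 126/593]
step 0: x' = x̄ + K·y = [-131/593, -660/593]
step 0: P' = (I − K·H)·P̄ = [596/593 504/593; 504/593 1652/593]
step 1: x̄ = F·x = [-398/593, -791/593]
step 1: P̄ = F·P·Fᵀ + Q = [2613/593 -44/593; -44/593 4442/593]
step 1: y = z − H·x̄ = [1784/593, 991/593]
step 1: S = H·P̄·Hᵀ + R = [17442/593 5270/593; 5270/593 4985/593]
step 1: K = P̄·Hᵀ·S⁻¹ = [124/587 883/2935; -3769/9979 1146/2935]
step 1: x' = x̄ + K·y = [1371/2935, -90691/49895]
step 1: P' = (I − K·H)·P̄ = [3532/2935 4584/2935; 4584/2935 231236/49895]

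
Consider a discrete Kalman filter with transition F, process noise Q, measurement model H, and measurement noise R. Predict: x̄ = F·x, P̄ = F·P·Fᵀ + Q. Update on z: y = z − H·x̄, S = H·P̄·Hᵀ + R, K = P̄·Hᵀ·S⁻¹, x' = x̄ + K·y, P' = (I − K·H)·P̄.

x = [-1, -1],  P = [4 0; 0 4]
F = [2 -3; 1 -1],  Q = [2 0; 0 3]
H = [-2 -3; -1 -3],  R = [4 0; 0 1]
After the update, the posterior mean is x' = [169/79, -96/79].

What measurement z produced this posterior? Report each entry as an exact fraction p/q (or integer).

z = [-2, 2]

x̄ = F·x = [1, 0]
P̄ = F·P·Fᵀ + Q = [54 20; 20 11]
S = H·P̄·Hᵀ + R = [559 387; 387 274]
K = P̄·Hᵀ·S⁻¹ = [-1914/3397 30/79; 509/3397 -32/79]
x' − x̄ = [90/79, -96/79] = K·y
y = (KᵀK)⁻¹·Kᵀ·(x' − x̄) = [0, 3]
z = y + H·x̄ = [0, 3] + [-2, -1] = [-2, 2]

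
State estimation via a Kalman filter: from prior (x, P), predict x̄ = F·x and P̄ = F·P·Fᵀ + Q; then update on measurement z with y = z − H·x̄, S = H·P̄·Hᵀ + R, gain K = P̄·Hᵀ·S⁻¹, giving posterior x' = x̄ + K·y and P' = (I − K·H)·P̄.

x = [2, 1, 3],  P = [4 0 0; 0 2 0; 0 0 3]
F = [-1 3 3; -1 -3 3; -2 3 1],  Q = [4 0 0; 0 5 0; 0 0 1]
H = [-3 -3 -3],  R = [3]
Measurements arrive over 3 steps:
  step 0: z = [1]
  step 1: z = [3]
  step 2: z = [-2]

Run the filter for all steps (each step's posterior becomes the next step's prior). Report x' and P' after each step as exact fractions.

step 0: x' = [2231/718, -181/359, -1046/359], P' = [7451/718 -5332/359 1657/359; -5332/359 12852/359 -7487/359; 1657/359 -7487/359 5866/359]
step 1: x' = [47969/66050, -275707/66050, 16028/6605], P' = [85986231/1122850 -261808843/1122850 1035181/6605; -261808843/1122850 814525579/1122850 -3250868/6605; 1035181/6605 -3250868/6605 443310/1321]
step 2: x' = [-6069124020/1197797347, 17861032901/1197797347, -10992375512/1197797347], P' = [1036559761264/1197797347 -3226845295932/1197797347 2189881855918/1197797347; -3226845295932/1197797347 10064243906669/1197797347 -6835534841771/1197797347; 2189881855918/1197797347 -6835534841771/1197797347 4644591787136/1197797347]

step 0: x̄ = F·x = [10, 4, 2]
step 0: P̄ = F·P·Fᵀ + Q = [53 13 35; 13 54 -1; 35 -1 38]
step 0: y = z − H·x̄ = [49]
step 0: S = H·P̄·Hᵀ + R = [2154]
step 0: K = P̄·Hᵀ·S⁻¹ = [-101/718; -33/359; -36/359]
step 0: x' = x̄ + K·y = [2231/718, -181/359, -1046/359]
step 0: P' = (I − K·H)·P̄ = [7451/718 -5332/359 1657/359; -5332/359 12852/359 -7487/359; 1657/359 -7487/359 5866/359]
step 1: x̄ = F·x = [-9593/718, -7421/718, -3820/359]
step 1: P̄ = F·P·Fᵀ + Q = [121815/718 -138181/718 87262/359; -138181/718 533629/718 -163136/359; 87262/359 -163136/359 149229/359]
step 1: y = z − H·x̄ = [-35904/359]
step 1: S = H·P̄·Hᵀ + R = [1684275/359]
step 1: K = P̄·Hᵀ·S⁻¹ = [-79079/561425; -34588/561425; -863/6605]
step 1: x' = x̄ + K·y = [47969/66050, -275707/66050, 16028/6605]
step 1: P' = (I − K·H)·P̄ = [85986231/1122850 -261808843/1122850 1035181/6605; -261808843/1122850 814525579/1122850 -3250868/6605; 1035181/6605 -3250868/6605 443310/1321]
step 2: x̄ = F·x = [-7885/1321, 629996/33025, -762779/66050]
step 2: P̄ = F·P·Fᵀ + Q = [27596834/22457 -98186142/22457 62515733/22457; -98186142/22457 9067285297/561425 -5680747264/561425; 62515733/22457 -5680747264/561425 7174509161/1122850]
step 2: y = z − H·x̄ = [176789/66050]
step 2: S = H·P̄·Hᵀ + R = [3593392041/1122850]
step 2: K = P̄·Hᵀ·S⁻¹ = [403678750/1197797347; -1863768966/1197797347; 1061198717/1197797347]
step 2: x' = x̄ + K·y = [-6069124020/1197797347, 17861032901/1197797347, -10992375512/1197797347]
step 2: P' = (I − K·H)·P̄ = [1036559761264/1197797347 -3226845295932/1197797347 2189881855918/1197797347; -3226845295932/1197797347 10064243906669/1197797347 -6835534841771/1197797347; 2189881855918/1197797347 -6835534841771/1197797347 4644591787136/1197797347]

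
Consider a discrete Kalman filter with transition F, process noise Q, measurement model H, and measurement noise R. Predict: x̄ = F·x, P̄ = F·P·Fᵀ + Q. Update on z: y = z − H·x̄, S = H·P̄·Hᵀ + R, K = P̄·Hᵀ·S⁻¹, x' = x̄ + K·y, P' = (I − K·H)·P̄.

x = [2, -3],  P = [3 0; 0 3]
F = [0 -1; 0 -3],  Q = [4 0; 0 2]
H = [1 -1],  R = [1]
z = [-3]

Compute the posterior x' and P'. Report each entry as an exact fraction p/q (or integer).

x' = [51/19, 111/19]
P' = [129/19 131/19; 131/19 151/19]

x̄ = F·x = [3, 9]
P̄ = F·P·Fᵀ + Q = [7 9; 9 29]
y = z − H·x̄ = [3]
S = H·P̄·Hᵀ + R = [19]
K = P̄·Hᵀ·S⁻¹ = [-2/19; -20/19]
x' = x̄ + K·y = [51/19, 111/19]
P' = (I − K·H)·P̄ = [129/19 131/19; 131/19 151/19]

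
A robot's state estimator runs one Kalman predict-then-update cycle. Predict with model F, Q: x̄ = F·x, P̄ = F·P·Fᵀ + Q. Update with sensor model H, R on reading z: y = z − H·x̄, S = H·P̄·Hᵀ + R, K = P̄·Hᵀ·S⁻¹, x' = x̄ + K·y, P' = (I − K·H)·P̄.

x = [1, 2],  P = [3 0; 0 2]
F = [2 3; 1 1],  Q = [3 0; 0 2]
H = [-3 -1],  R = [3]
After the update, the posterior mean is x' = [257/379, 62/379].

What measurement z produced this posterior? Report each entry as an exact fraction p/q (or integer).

x̄ = F·x = [8, 3]
P̄ = F·P·Fᵀ + Q = [33 12; 12 7]
S = H·P̄·Hᵀ + R = [379]
K = P̄·Hᵀ·S⁻¹ = [-111/379; -43/379]
x' − x̄ = [-2775/379, -1075/379] = K·y
y = (KᵀK)⁻¹·Kᵀ·(x' − x̄) = [25]
z = y + H·x̄ = [25] + [-27] = [-2]

z = [-2]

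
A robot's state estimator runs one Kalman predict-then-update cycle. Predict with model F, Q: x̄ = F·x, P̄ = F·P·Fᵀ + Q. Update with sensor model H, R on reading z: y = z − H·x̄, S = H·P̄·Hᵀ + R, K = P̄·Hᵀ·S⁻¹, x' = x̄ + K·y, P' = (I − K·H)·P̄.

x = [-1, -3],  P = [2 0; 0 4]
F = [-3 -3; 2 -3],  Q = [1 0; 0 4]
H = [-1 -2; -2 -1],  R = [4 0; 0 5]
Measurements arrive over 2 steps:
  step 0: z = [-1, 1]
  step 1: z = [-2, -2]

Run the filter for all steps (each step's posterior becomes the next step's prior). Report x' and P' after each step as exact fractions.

step 0: x̄ = F·x = [12, 7]
step 0: P̄ = F·P·Fᵀ + Q = [55 24; 24 48]
step 0: y = z − H·x̄ = [25, 32]
step 0: S = H·P̄·Hᵀ + R = [347 326; 326 369]
step 0: K = P̄·Hᵀ·S⁻¹ = [5677/21767 -12920/21767; -12984/21767 5808/21767]
step 0: x' = x̄ + K·y = [-10311/21767, 13625/21767]
step 0: P' = (I − K·H)·P̄ = [50636/21767 -36672/21767; -36672/21767 44304/21767]
step 1: x̄ = F·x = [-9942/21767, -61497/21767]
step 1: P̄ = F·P·Fᵀ + Q = [216131/21767 -15096/21767; -15096/21767 1128412/21767]
step 1: y = z − H·x̄ = [-176470/21767, -124915/21767]
step 1: S = H·P̄·Hᵀ + R = [4756463/21767 2613606/21767; 2613606/21767 2041387/21767]
step 1: K = P̄·Hᵀ·S⁻¹ = [32651909/132257335 -68831872/132257335; -78371848/132257335 29188724/132257335]
step 1: x' = x̄ + K·y = [1996664/3778781, 2691809/3778781]
step 1: P' = (I − K·H)·P̄ = [272975452/132257335 -201791544/132257335; -201791544/132257335 257639468/132257335]

step 0: x' = [-10311/21767, 13625/21767], P' = [50636/21767 -36672/21767; -36672/21767 44304/21767]
step 1: x' = [1996664/3778781, 2691809/3778781], P' = [272975452/132257335 -201791544/132257335; -201791544/132257335 257639468/132257335]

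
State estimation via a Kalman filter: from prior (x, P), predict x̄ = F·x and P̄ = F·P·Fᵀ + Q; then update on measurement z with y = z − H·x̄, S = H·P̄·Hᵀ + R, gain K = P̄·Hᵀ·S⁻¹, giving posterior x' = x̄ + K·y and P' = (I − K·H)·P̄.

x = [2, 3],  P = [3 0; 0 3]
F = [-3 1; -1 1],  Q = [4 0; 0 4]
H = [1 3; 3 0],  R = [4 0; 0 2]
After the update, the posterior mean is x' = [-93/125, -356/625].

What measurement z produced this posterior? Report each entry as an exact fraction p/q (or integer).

x̄ = F·x = [-3, 1]
P̄ = F·P·Fᵀ + Q = [34 12; 12 10]
S = H·P̄·Hᵀ + R = [200 210; 210 308]
K = P̄·Hᵀ·S⁻¹ = [1/125 57/175; 192/625 -81/875]
x' − x̄ = [282/125, -981/625] = K·y
y = (KᵀK)⁻¹·Kᵀ·(x' − x̄) = [-3, 7]
z = y + H·x̄ = [-3, 7] + [0, -9] = [-3, -2]

z = [-3, -2]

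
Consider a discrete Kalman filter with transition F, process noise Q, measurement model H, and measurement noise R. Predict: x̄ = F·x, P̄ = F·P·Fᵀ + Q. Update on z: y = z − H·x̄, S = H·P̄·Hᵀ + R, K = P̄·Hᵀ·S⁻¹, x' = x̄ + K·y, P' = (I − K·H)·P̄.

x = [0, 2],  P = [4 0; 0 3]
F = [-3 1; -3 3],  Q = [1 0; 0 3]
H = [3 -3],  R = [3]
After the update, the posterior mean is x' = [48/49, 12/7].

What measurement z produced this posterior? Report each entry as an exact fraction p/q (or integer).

x̄ = F·x = [2, 6]
P̄ = F·P·Fᵀ + Q = [40 45; 45 66]
S = H·P̄·Hᵀ + R = [147]
K = P̄·Hᵀ·S⁻¹ = [-5/49; -3/7]
x' − x̄ = [-50/49, -30/7] = K·y
y = (KᵀK)⁻¹·Kᵀ·(x' − x̄) = [10]
z = y + H·x̄ = [10] + [-12] = [-2]

z = [-2]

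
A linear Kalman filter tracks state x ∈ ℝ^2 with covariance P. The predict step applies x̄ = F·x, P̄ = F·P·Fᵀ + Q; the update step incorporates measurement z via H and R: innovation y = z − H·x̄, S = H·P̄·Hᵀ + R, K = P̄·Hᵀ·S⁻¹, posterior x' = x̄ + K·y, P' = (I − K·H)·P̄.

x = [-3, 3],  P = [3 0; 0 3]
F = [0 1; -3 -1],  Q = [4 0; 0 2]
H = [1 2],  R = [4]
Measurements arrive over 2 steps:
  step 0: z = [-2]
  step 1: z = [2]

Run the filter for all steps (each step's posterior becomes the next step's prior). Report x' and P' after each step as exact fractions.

step 0: x̄ = F·x = [3, 6]
step 0: P̄ = F·P·Fᵀ + Q = [7 -3; -3 32]
step 0: y = z − H·x̄ = [-17]
step 0: S = H·P̄·Hᵀ + R = [127]
step 0: K = P̄·Hᵀ·S⁻¹ = [1/127; 61/127]
step 0: x' = x̄ + K·y = [364/127, -275/127]
step 0: P' = (I − K·H)·P̄ = [888/127 -442/127; -442/127 343/127]
step 1: x̄ = F·x = [-275/127, -817/127]
step 1: P̄ = F·P·Fᵀ + Q = [851/127 983/127; 983/127 5937/127]
step 1: y = z − H·x̄ = [2163/127]
step 1: S = H·P̄·Hᵀ + R = [29039/127]
step 1: K = P̄·Hᵀ·S⁻¹ = [2817/29039; 12857/29039]
step 1: x' = x̄ + K·y = [-14902/29039, 32164/29039]
step 1: P' = (I − K·H)·P̄ = [132100/29039 -60416/29039; -60416/29039 55922/29039]

step 0: x' = [364/127, -275/127], P' = [888/127 -442/127; -442/127 343/127]
step 1: x' = [-14902/29039, 32164/29039], P' = [132100/29039 -60416/29039; -60416/29039 55922/29039]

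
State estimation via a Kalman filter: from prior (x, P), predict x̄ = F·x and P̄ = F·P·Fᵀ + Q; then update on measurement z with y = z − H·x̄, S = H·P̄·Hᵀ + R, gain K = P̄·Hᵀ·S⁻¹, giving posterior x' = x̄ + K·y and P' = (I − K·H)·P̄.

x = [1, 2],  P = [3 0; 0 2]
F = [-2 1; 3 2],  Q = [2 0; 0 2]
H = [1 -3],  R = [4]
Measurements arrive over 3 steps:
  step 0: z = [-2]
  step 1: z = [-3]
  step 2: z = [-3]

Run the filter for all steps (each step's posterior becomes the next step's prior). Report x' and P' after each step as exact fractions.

step 0: x̄ = F·x = [0, 7]
step 0: P̄ = F·P·Fᵀ + Q = [16 -14; -14 37]
step 0: y = z − H·x̄ = [19]
step 0: S = H·P̄·Hᵀ + R = [437]
step 0: K = P̄·Hᵀ·S⁻¹ = [58/437; -125/437]
step 0: x' = x̄ + K·y = [58/23, 36/23]
step 0: P' = (I − K·H)·P̄ = [3628/437 1132/437; 1132/437 544/437]
step 1: x̄ = F·x = [-80/23, 246/23]
step 1: P̄ = F·P·Fᵀ + Q = [11402/437 -1148/23; -1148/23 2594/23]
step 1: y = z − H·x̄ = [749/23]
step 1: S = H·P̄·Hᵀ + R = [587596/437]
step 1: K = P̄·Hᵀ·S⁻¹ = [38419/293798; -84835/293798]
step 1: x' = x̄ + K·y = [229217/293798, 379691/293798]
step 1: P' = (I − K·H)·P̄ = [455201/146899 126121/146899; 126121/146899 98597/146899]
step 2: x̄ = F·x = [-78743/293798, 1447033/293798]
step 2: P̄ = F·P·Fᵀ + Q = [1708715/146899 -2660133/146899; -2660133/146899 6298447/146899]
step 2: y = z − H·x̄ = [1769224/146899]
step 2: S = H·P̄·Hᵀ + R = [74943132/146899]
step 2: K = P̄·Hᵀ·S⁻¹ = [4844557/37471566; -3592579/12490522]
step 2: x' = x̄ + K·y = [48303901/37471566, 18250783/12490522]
step 2: P' = (I − K·H)·P̄ = [58165004/18735783 5386210/6245261; 5386210/6245261 4190456/6245261]

step 0: x' = [58/23, 36/23], P' = [3628/437 1132/437; 1132/437 544/437]
step 1: x' = [229217/293798, 379691/293798], P' = [455201/146899 126121/146899; 126121/146899 98597/146899]
step 2: x' = [48303901/37471566, 18250783/12490522], P' = [58165004/18735783 5386210/6245261; 5386210/6245261 4190456/6245261]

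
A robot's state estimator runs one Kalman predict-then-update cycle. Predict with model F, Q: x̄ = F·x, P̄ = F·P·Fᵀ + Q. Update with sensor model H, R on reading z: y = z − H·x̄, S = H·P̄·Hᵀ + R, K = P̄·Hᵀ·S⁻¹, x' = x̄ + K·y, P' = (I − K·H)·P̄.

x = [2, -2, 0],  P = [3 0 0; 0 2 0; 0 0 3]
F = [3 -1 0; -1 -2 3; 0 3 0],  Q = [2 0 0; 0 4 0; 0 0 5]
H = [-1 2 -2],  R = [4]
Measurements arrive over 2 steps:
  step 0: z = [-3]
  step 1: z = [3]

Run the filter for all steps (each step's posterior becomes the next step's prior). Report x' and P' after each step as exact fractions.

step 0: x' = [3415/387, -469/387, -1618/387], P' = [11156/387 1342/387 -4178/387; 1342/387 3485/387 2588/387; -4178/387 2588/387 4805/387]
step 1: x' = [1513321/168475, -97871/33695, -7446194/842375], P' = [1584612/33695 -197310/6739 -8791478/168475; -197310/6739 202053/6739 1485908/33695; -8791478/168475 1485908/33695 59269417/842375]

step 0: x̄ = F·x = [8, 2, -6]
step 0: P̄ = F·P·Fᵀ + Q = [31 -5 -6; -5 42 -12; -6 -12 23]
step 0: y = z − H·x̄ = [-11]
step 0: S = H·P̄·Hᵀ + R = [387]
step 0: K = P̄·Hᵀ·S⁻¹ = [-29/387; 113/387; -64/387]
step 0: x' = x̄ + K·y = [3415/387, -469/387, -1618/387]
step 0: P' = (I − K·H)·P̄ = [11156/387 1342/387 -4178/387; 1342/387 3485/387 2588/387; -4178/387 2588/387 4805/387]
step 1: x̄ = F·x = [10714/387, -7331/387, -469/129]
step 1: P̄ = F·P·Fᵀ + Q = [96611/387 -78574/387 541/129; -78574/387 69269/387 -548/129; 541/129 -548/129 3700/43]
step 1: y = z − H·x̄ = [23723/387]
step 1: S = H·P̄·Hᵀ + R = [842375/387]
step 1: K = P̄·Hᵀ·S⁻¹ = [-51401/168475; 8816/33695; -71511/842375]
step 1: x' = x̄ + K·y = [1513321/168475, -97871/33695, -7446194/842375]
step 1: P' = (I − K·H)·P̄ = [1584612/33695 -197310/6739 -8791478/168475; -197310/6739 202053/6739 1485908/33695; -8791478/168475 1485908/33695 59269417/842375]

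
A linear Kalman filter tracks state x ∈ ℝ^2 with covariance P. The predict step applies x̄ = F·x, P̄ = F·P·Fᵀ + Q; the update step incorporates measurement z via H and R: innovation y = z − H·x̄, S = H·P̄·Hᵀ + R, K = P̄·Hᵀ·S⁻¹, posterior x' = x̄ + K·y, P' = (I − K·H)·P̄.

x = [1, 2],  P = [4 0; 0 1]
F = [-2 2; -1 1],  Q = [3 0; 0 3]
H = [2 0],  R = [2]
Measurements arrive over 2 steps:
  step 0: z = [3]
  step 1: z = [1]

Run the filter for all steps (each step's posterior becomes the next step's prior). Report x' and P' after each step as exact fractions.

step 0: x̄ = F·x = [2, 1]
step 0: P̄ = F·P·Fᵀ + Q = [23 10; 10 8]
step 0: y = z − H·x̄ = [-1]
step 0: S = H·P̄·Hᵀ + R = [94]
step 0: K = P̄·Hᵀ·S⁻¹ = [23/47; 10/47]
step 0: x' = x̄ + K·y = [71/47, 37/47]
step 0: P' = (I − K·H)·P̄ = [23/47 10/47; 10/47 176/47]
step 1: x̄ = F·x = [-68/47, -34/47]
step 1: P̄ = F·P·Fᵀ + Q = [857/47 358/47; 358/47 320/47]
step 1: y = z − H·x̄ = [183/47]
step 1: S = H·P̄·Hᵀ + R = [3522/47]
step 1: K = P̄·Hᵀ·S⁻¹ = [857/1761; 358/1761]
step 1: x' = x̄ + K·y = [263/587, 40/587]
step 1: P' = (I − K·H)·P̄ = [857/1761 358/1761; 358/1761 6536/1761]

step 0: x' = [71/47, 37/47], P' = [23/47 10/47; 10/47 176/47]
step 1: x' = [263/587, 40/587], P' = [857/1761 358/1761; 358/1761 6536/1761]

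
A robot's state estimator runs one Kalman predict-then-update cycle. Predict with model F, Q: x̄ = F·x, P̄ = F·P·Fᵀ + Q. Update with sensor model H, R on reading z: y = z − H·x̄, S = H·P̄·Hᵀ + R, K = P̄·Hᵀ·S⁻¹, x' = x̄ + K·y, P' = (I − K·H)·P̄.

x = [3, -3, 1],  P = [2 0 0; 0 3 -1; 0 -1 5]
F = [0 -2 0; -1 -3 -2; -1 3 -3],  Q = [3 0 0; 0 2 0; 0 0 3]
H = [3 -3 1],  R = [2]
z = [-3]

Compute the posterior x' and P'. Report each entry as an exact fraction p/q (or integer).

x' = [132/25, 262/175, -2523/175]
P' = [312/25 131/25 -549/25; 131/25 1496/175 1591/175; -549/25 1591/175 16336/175]

x̄ = F·x = [6, 4, -15]
P̄ = F·P·Fᵀ + Q = [15 14 -24; 14 39 2; -24 2 95]
y = z − H·x̄ = [6]
S = H·P̄·Hᵀ + R = [175]
K = P̄·Hᵀ·S⁻¹ = [-3/25; -73/175; 17/175]
x' = x̄ + K·y = [132/25, 262/175, -2523/175]
P' = (I − K·H)·P̄ = [312/25 131/25 -549/25; 131/25 1496/175 1591/175; -549/25 1591/175 16336/175]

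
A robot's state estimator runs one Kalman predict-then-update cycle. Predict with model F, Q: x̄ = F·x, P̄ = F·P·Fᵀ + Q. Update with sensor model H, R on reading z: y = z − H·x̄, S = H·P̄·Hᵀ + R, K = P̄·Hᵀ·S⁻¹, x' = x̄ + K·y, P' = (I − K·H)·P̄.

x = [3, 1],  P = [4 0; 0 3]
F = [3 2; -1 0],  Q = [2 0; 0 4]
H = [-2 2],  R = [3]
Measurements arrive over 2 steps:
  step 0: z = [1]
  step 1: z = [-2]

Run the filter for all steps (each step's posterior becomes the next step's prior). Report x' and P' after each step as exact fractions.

step 0: x̄ = F·x = [11, -3]
step 0: P̄ = F·P·Fᵀ + Q = [50 -12; -12 8]
step 0: y = z − H·x̄ = [29]
step 0: S = H·P̄·Hᵀ + R = [331]
step 0: K = P̄·Hᵀ·S⁻¹ = [-124/331; 40/331]
step 0: x' = x̄ + K·y = [45/331, 167/331]
step 0: P' = (I − K·H)·P̄ = [1174/331 988/331; 988/331 1048/331]
step 1: x̄ = F·x = [469/331, -45/331]
step 1: P̄ = F·P·Fᵀ + Q = [27276/331 -5498/331; -5498/331 2498/331]
step 1: y = z − H·x̄ = [366/331]
step 1: S = H·P̄·Hᵀ + R = [164073/331]
step 1: K = P̄·Hᵀ·S⁻¹ = [-9364/23439; 15992/164073]
step 1: x' = x̄ + K·y = [7619/7813, -1541/54691]
step 1: P' = (I − K·H)·P̄ = [77132/23439 63086/23439; 63086/23439 465590/164073]

step 0: x' = [45/331, 167/331], P' = [1174/331 988/331; 988/331 1048/331]
step 1: x' = [7619/7813, -1541/54691], P' = [77132/23439 63086/23439; 63086/23439 465590/164073]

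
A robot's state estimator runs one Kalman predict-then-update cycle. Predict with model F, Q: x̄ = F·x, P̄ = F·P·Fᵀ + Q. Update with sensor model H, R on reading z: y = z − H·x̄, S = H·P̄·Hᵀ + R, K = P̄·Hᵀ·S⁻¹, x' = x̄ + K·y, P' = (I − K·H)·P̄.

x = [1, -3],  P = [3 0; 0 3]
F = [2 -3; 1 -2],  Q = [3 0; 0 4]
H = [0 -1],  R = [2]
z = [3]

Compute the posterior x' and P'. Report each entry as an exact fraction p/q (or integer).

x̄ = F·x = [11, 7]
P̄ = F·P·Fᵀ + Q = [42 24; 24 19]
y = z − H·x̄ = [10]
S = H·P̄·Hᵀ + R = [21]
K = P̄·Hᵀ·S⁻¹ = [-8/7; -19/21]
x' = x̄ + K·y = [-3/7, -43/21]
P' = (I − K·H)·P̄ = [102/7 16/7; 16/7 38/21]

x' = [-3/7, -43/21]
P' = [102/7 16/7; 16/7 38/21]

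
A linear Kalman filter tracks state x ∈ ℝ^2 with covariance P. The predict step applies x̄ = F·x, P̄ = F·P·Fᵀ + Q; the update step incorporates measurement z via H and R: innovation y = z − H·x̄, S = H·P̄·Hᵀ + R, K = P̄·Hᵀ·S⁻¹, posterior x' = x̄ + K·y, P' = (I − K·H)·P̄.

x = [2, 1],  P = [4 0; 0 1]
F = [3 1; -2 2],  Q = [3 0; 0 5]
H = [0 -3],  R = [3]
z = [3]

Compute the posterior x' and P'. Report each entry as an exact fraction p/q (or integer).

x̄ = F·x = [7, -2]
P̄ = F·P·Fᵀ + Q = [40 -22; -22 25]
y = z − H·x̄ = [-3]
S = H·P̄·Hᵀ + R = [228]
K = P̄·Hᵀ·S⁻¹ = [11/38; -25/76]
x' = x̄ + K·y = [233/38, -77/76]
P' = (I − K·H)·P̄ = [397/19 -11/38; -11/38 25/76]

x' = [233/38, -77/76]
P' = [397/19 -11/38; -11/38 25/76]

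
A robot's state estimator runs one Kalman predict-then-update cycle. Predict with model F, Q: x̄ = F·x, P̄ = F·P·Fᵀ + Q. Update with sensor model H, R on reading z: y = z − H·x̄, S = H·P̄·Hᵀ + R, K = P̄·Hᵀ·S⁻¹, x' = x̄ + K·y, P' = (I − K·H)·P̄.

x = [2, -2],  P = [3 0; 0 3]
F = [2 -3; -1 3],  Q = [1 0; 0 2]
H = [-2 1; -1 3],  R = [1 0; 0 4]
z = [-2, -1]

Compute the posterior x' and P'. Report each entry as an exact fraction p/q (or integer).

x̄ = F·x = [10, -8]
P̄ = F·P·Fᵀ + Q = [40 -33; -33 32]
y = z − H·x̄ = [26, 33]
S = H·P̄·Hᵀ + R = [325 407; 407 530]
K = P̄·Hᵀ·S⁻¹ = [-3317/6601 816/6601; -563/6601 2039/6601]
x' = x̄ + K·y = [6696/6601, -159/6601]
P' = (I − K·H)·P̄ = [2643/6601 1969/6601; 1969/6601 3375/6601]

x' = [6696/6601, -159/6601]
P' = [2643/6601 1969/6601; 1969/6601 3375/6601]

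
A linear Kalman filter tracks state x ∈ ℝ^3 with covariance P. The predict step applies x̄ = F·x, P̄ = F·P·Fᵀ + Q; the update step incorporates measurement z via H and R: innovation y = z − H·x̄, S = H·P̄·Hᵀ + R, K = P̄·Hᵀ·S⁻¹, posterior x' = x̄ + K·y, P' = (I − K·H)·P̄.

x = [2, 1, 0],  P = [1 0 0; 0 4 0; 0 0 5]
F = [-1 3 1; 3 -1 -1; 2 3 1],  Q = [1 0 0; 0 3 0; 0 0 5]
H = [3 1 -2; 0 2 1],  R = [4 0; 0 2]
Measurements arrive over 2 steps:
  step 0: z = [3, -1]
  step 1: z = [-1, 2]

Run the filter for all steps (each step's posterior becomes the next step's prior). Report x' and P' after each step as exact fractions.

step 0: x̄ = F·x = [1, 5, 7]
step 0: P̄ = F·P·Fᵀ + Q = [43 -20 39; -20 21 -11; 39 -11 50]
step 0: y = z − H·x̄ = [9, -18]
step 0: S = H·P̄·Hᵀ + R = [68 -28; -28 92]
step 0: K = P̄·Hᵀ·S⁻¹ = [353/684 25/171; -29/228 17/57; 167/684 259/684]
step 0: x' = x̄ + K·y = [229/76, -115/76, 181/76]
step 0: P' = (I − K·H)·P̄ = [18569/684 -3593/228 10879/342; -3593/228 729/76 -2119/114; 10879/342 -2119/114 12973/342]
step 1: x̄ = F·x = [-393/76, 621/76, 147/38]
step 1: P̄ = F·P·Fᵀ + Q = [2729/38 -11873/114 -2167/38; -11873/114 55189/342 3497/38; -2167/38 3497/38 4899/76]
step 1: y = z − H·x̄ = [535/38, -346/19]
step 1: S = H·P̄·Hᵀ + R = [130109/171 -300355/342; -300355/342 738755/684]
step 1: K = P̄·Hᵀ·S⁻¹ = [709597/3453537 -1356964/17267685; 157792/3453537 7272794/17267685; -145242/1151179 733887/5755895]
step 1: x' = x̄ + K·y = [-58516741/69070740, 79045931/69070740, -2645031/11511790]
step 1: P' = (I − K·H)·P̄ = [161030041/34535370 -93112391/34535370 30132821/5755895; -93112391/34535370 68766241/34535370 -18073551/5755895; 30132821/5755895 -18073551/5755895 37614876/5755895]

step 0: x' = [229/76, -115/76, 181/76], P' = [18569/684 -3593/228 10879/342; -3593/228 729/76 -2119/114; 10879/342 -2119/114 12973/342]
step 1: x' = [-58516741/69070740, 79045931/69070740, -2645031/11511790], P' = [161030041/34535370 -93112391/34535370 30132821/5755895; -93112391/34535370 68766241/34535370 -18073551/5755895; 30132821/5755895 -18073551/5755895 37614876/5755895]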